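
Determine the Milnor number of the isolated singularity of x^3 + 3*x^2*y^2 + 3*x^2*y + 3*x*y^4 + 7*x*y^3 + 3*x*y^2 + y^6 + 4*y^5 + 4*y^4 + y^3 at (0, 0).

7

The Hessian of f at 0 has rank 0. Corank 2; j^3 = (x + y)^3 is a perfect cube, so E-series; the 4-jet and mu = 7 give E_7.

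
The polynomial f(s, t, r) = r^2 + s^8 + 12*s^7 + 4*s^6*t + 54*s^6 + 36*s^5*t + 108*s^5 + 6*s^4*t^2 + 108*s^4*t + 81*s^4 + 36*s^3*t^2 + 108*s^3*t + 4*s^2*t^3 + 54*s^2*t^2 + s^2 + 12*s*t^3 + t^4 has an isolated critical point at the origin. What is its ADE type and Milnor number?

The Hessian of f at 0 is [[2, 0, 0], [0, 0, 0], [0, 0, 2]] with rank 2, so corank 1. A Groebner basis of the Jacobian ideal J(f) in C{s,t,r} is {t^3, s, r}; counting standard monomials gives mu = 3. Corank 1: A-series; mu = 3 gives A_3.

Type A3, Milnor number mu = 3.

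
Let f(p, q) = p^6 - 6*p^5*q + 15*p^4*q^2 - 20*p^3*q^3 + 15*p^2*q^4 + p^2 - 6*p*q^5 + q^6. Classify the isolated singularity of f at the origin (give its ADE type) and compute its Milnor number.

Type A5, Milnor number mu = 5.

The Hessian of f at 0 is [[2, 0], [0, 0]] with rank 1, so corank 1. A Groebner basis of the Jacobian ideal J(f) in C{p,q} is {q^5, p}; counting standard monomials gives mu = 5. Corank 1: A-series; mu = 5 gives A_5.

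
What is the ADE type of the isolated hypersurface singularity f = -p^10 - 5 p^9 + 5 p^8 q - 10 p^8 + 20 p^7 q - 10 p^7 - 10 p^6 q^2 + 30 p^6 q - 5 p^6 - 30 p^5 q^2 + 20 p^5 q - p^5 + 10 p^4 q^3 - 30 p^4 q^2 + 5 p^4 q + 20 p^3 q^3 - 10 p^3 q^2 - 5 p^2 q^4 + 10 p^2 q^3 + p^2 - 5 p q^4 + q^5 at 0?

The Hessian of f at 0 has rank 1. Corank 1: A-series; mu = 4 gives A_4.

A4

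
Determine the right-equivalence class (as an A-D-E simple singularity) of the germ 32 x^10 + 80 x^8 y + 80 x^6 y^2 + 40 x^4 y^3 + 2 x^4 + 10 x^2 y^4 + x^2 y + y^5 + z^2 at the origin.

D_{6}

The Hessian of f at 0 is [[0, 0, 0], [0, 0, 0], [0, 0, 2]] with rank 1, so corank 2. A Groebner basis of the Jacobian ideal J(f) in C{x,y,z} is {x^2/5 + y^4, x^3, x*y, z}; counting standard monomials gives mu = 6. Corank 2; j^3 = x^2*y has shape L^2 M (L != M), so D-series; mu = 6 gives D_6.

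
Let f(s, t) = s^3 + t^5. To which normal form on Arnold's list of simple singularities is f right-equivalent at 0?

E8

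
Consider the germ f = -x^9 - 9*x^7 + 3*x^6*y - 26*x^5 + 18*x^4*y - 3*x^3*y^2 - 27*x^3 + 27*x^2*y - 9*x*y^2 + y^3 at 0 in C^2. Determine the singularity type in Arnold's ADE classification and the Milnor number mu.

Type E_{8}, Milnor number mu = 8.

The Hessian of f at 0 has rank 0. Corank 2; j^3 = -(3*x - y)^3 is a perfect cube, so E-series; the 5-jet and mu = 8 give E_8.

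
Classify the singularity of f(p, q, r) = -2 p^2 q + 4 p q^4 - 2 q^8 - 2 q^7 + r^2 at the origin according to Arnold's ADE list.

D_9

The Hessian of f at 0 is [[0, 0, 0], [0, 0, 0], [0, 0, 2]] with rank 1, so corank 2. A Groebner basis of the Jacobian ideal J(f) in C{p,q,r} is {p^2*q^2, -8*p^2*q - p^2 + p*q^3, -p*q + q^4, p^3, r}; counting standard monomials gives mu = 9. Corank 2; j^3 = -2*p^2*q has shape L^2 M (L != M), so D-series; mu = 9 gives D_9.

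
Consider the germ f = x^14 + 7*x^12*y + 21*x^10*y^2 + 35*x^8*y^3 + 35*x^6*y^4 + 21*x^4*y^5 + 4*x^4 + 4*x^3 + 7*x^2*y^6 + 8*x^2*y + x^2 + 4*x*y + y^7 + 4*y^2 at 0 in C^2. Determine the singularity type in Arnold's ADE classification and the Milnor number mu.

The Hessian of f at 0 is [[2, 4], [4, 8]] with rank 1, so corank 1. A Groebner basis of the Jacobian ideal J(f) in C{x,y} is {7*x*y/48 - 5*x/384 + y^4 + y^3/3 + 3*y^2/16 - 5*y/192, x*y^2 - x*y/3 + x/48 + 2*y^3/3 - y^2/2 + y/24, x^2 + x/2 + y}; counting standard monomials gives mu = 6. Corank 1: A-series; mu = 6 gives A_6.

Type A_{6}, Milnor number mu = 6.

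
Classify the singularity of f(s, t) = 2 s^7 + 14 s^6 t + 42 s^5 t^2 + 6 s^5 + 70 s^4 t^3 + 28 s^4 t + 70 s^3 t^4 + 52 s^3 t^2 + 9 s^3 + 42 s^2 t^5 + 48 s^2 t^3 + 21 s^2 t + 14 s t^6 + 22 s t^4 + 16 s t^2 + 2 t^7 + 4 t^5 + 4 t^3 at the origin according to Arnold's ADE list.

The Hessian of f at 0 has rank 0. Corank 2; j^3 = (s + t)*(3*s + 2*t)^2 has shape L^2 M (L != M), so D-series; mu = 8 gives D_8.

D_8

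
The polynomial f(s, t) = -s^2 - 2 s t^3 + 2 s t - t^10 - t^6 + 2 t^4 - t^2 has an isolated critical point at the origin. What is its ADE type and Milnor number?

The Hessian of f at 0 has rank 1. Corank 1: A-series; mu = 9 gives A_9.

Type A_9, Milnor number mu = 9.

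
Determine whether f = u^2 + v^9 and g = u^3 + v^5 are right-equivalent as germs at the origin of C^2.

The Hessian of f at 0 is [[2, 0], [0, 0]] with rank 1, so corank 1. A Groebner basis of the Jacobian ideal J(f) in C{u,v} is {v^8, u}; counting standard monomials gives mu = 8. Corank 1: A-series; mu = 8 gives A_8. The Hessian of g at 0 is [[0, 0], [0, 0]] with rank 0, so corank 2. A Groebner basis of the Jacobian ideal J(g) in C{u,v} is {v^4, u^2}; counting standard monomials gives mu = 8. Corank 2; j^3 = u^3 is a perfect cube, so E-series; the 5-jet and mu = 8 give E_8. f is A_8 but g is E_8, hence not right-equivalent.

No.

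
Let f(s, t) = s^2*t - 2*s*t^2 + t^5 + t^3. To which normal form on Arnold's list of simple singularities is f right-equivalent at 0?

D6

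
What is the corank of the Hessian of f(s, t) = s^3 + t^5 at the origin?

Hessian at 0 has rank 0.

2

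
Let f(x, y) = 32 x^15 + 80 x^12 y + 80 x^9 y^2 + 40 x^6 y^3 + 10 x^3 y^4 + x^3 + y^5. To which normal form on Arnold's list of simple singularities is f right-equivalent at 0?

The Hessian of f at 0 has rank 0. Corank 2; j^3 = x^3 is a perfect cube, so E-series; the 5-jet and mu = 8 give E_8.

E_{8}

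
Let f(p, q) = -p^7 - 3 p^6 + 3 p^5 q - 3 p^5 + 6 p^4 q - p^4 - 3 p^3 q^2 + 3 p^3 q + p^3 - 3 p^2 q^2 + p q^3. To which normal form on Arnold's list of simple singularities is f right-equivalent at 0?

E7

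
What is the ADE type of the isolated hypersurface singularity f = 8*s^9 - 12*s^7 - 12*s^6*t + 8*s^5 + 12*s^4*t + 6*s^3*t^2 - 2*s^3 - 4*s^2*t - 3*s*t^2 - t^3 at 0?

D4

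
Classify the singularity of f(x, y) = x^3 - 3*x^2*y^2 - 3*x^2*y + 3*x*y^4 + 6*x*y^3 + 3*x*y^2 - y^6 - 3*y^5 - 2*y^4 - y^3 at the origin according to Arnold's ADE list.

E6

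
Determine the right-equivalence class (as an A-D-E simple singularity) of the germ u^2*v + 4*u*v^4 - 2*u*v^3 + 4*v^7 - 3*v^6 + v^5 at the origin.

D_7

The Hessian of f at 0 is [[0, 0], [0, 0]] with rank 0, so corank 2. A Groebner basis of the Jacobian ideal J(f) in C{u,v} is {u*v/2 + v^4 - v^3/2, u^3, u^2*v + u^2/10 + u*v/20 - v^3/20, -u^2/5 + u*v^2 + 2*u*v/5 - 2*v^3/5}; counting standard monomials gives mu = 7. Corank 2; j^3 = u^2*v has shape L^2 M (L != M), so D-series; mu = 7 gives D_7.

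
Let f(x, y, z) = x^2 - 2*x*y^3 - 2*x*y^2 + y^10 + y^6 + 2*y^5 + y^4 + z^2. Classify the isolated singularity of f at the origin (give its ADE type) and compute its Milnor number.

Type A_9, Milnor number mu = 9.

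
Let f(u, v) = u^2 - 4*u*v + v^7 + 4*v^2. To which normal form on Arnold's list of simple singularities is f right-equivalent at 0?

The Hessian of f at 0 is [[2, -4], [-4, 8]] with rank 1, so corank 1. A Groebner basis of the Jacobian ideal J(f) in C{u,v} is {v^6, u - 2*v}; counting standard monomials gives mu = 6. Corank 1: A-series; mu = 6 gives A_6.

A_6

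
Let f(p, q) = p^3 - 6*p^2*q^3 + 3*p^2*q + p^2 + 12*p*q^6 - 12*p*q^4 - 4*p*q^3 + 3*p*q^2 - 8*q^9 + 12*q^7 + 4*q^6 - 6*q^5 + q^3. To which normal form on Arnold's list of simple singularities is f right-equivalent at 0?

A_{2}

The Hessian of f at 0 is [[2, 0], [0, 0]] with rank 1, so corank 1. A Groebner basis of the Jacobian ideal J(f) in C{p,q} is {q^2, p}; counting standard monomials gives mu = 2. Corank 1: A-series; mu = 2 gives A_2.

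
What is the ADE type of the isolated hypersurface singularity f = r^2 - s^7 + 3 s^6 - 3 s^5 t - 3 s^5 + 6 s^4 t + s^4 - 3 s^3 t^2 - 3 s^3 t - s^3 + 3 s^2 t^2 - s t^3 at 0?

The Hessian of f at 0 is [[0, 0, 0], [0, 0, 0], [0, 0, 2]] with rank 1, so corank 2. A Groebner basis of the Jacobian ideal J(f) in C{s,t,r} is {3*s^2 + t^4 + t^3, s^3, s^2*t - s^2 - t^3/3, -2*s^2 + s*t^2 - 2*t^3/3, r}; counting standard monomials gives mu = 7. Corank 2; j^3 = -s^3 is a perfect cube, so E-series; the 4-jet and mu = 7 give E_7.

E_{7}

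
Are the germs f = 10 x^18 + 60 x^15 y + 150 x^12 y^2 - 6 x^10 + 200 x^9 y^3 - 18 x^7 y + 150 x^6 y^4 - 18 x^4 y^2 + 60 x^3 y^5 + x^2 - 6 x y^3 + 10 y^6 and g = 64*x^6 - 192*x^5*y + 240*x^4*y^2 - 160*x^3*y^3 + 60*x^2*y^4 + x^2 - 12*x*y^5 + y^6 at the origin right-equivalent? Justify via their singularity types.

Yes.

The Hessian of f at 0 has rank 1. Corank 1: A-series; mu = 5 gives A_5. The Hessian of g at 0 has rank 1. Corank 1: A-series; mu = 5 gives A_5. Both have type A_5, hence right-equivalent.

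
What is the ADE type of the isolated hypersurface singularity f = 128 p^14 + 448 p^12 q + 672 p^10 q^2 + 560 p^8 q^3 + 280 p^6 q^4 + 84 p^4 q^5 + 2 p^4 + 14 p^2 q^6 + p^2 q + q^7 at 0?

D_{8}

The Hessian of f at 0 has rank 0. Corank 2; j^3 = p^2*q has shape L^2 M (L != M), so D-series; mu = 8 gives D_8.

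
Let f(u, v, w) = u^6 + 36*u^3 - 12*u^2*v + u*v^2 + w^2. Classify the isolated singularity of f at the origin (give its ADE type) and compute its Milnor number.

Type D_7, Milnor number mu = 7.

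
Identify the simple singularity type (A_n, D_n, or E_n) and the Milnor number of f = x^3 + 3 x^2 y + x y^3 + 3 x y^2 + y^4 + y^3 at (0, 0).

Type E_{7}, Milnor number mu = 7.

The Hessian of f at 0 has rank 0. Corank 2; j^3 = (x + y)^3 is a perfect cube, so E-series; the 4-jet and mu = 7 give E_7.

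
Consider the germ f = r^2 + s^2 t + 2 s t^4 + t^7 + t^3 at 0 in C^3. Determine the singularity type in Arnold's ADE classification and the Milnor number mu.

Type D4, Milnor number mu = 4.

The Hessian of f at 0 is [[0, 0, 0], [0, 0, 0], [0, 0, 2]] with rank 1, so corank 2. A Groebner basis of the Jacobian ideal J(f) in C{s,t,r} is {t^3, s^2 + 3*t^2, s*t, r}; counting standard monomials gives mu = 4. Corank 2; j^3 = t*(s^2 + t^2) splits into three distinct lines over C (the quadratic factor has nonzero discriminant), so D_4.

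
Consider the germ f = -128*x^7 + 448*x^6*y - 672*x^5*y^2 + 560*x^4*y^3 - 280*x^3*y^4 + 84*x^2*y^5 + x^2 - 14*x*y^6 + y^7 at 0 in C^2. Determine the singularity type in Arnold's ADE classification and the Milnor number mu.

The Hessian of f at 0 has rank 1. Corank 1: A-series; mu = 6 gives A_6.

Type A_6, Milnor number mu = 6.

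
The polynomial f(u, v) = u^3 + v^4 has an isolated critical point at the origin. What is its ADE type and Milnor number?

Type E_6, Milnor number mu = 6.

The Hessian of f at 0 is [[0, 0], [0, 0]] with rank 0, so corank 2. A Groebner basis of the Jacobian ideal J(f) in C{u,v} is {v^3, u^2}; counting standard monomials gives mu = 6. Corank 2; j^3 = u^3 is a perfect cube, so E-series; the 4-jet and mu = 6 give E_6.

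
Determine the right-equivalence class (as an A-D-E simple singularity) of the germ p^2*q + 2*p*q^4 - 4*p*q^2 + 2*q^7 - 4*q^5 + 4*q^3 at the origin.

D_{8}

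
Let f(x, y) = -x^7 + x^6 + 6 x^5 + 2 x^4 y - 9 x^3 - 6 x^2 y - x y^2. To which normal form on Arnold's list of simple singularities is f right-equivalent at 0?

D7

The Hessian of f at 0 has rank 0. Corank 2; j^3 = -x*(3*x + y)^2 has shape L^2 M (L != M), so D-series; mu = 7 gives D_7.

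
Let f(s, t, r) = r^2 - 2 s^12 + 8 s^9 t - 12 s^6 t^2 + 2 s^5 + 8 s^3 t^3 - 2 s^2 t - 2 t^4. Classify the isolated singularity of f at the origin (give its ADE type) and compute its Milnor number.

Type D_{5}, Milnor number mu = 5.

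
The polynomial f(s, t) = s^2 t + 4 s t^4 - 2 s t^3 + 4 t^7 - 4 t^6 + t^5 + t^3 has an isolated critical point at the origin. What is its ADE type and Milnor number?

The Hessian of f at 0 is [[0, 0], [0, 0]] with rank 0, so corank 2. A Groebner basis of the Jacobian ideal J(f) in C{s,t} is {t^3, s^2 + 3*t^2, s*t}; counting standard monomials gives mu = 4. Corank 2; j^3 = t*(s^2 + t^2) splits into three distinct lines over C (the quadratic factor has nonzero discriminant), so D_4.

Type D_{4}, Milnor number mu = 4.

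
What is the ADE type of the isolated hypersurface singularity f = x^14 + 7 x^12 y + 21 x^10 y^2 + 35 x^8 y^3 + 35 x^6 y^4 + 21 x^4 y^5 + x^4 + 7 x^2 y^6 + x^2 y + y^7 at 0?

D_8

The Hessian of f at 0 has rank 0. Corank 2; j^3 = x^2*y has shape L^2 M (L != M), so D-series; mu = 8 gives D_8.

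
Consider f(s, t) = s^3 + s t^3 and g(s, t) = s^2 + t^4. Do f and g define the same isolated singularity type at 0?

The Hessian of f at 0 is [[0, 0], [0, 0]] with rank 0, so corank 2. A Groebner basis of the Jacobian ideal J(f) in C{s,t} is {s^3, s*t^2, 3*s^2 + t^3}; counting standard monomials gives mu = 7. Corank 2; j^3 = s^3 is a perfect cube, so E-series; the 4-jet and mu = 7 give E_7. The Hessian of g at 0 is [[2, 0], [0, 0]] with rank 1, so corank 1. A Groebner basis of the Jacobian ideal J(g) in C{s,t} is {t^3, s}; counting standard monomials gives mu = 3. Corank 1: A-series; mu = 3 gives A_3. f is E_7 but g is A_3, hence not right-equivalent.

No.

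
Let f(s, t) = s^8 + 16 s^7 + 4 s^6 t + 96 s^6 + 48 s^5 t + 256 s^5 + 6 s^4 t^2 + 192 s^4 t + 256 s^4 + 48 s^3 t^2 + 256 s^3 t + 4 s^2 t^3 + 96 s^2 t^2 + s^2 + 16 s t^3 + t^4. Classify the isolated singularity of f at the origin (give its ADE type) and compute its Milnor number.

The Hessian of f at 0 has rank 1. Corank 1: A-series; mu = 3 gives A_3.

Type A3, Milnor number mu = 3.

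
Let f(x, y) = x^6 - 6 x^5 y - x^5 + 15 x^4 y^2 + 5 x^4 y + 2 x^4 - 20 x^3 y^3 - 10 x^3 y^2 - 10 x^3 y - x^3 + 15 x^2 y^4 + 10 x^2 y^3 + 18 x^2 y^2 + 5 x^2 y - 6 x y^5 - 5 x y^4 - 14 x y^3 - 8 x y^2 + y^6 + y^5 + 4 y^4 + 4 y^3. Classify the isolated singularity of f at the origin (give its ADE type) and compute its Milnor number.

Type D_{7}, Milnor number mu = 7.

The Hessian of f at 0 has rank 0. Corank 2; j^3 = -(x - 2*y)^2*(x - y) has shape L^2 M (L != M), so D-series; mu = 7 gives D_7.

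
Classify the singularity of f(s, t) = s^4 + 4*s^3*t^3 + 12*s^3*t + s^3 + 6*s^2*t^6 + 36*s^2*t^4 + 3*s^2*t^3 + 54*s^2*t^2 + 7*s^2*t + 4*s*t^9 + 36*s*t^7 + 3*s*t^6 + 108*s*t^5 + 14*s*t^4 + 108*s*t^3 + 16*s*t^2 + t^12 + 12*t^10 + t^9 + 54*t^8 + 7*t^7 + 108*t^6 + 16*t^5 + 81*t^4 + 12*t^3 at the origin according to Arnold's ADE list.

The Hessian of f at 0 has rank 0. Corank 2; j^3 = (s + 2*t)^2*(s + 3*t) has shape L^2 M (L != M), so D-series; mu = 5 gives D_5.

D_{5}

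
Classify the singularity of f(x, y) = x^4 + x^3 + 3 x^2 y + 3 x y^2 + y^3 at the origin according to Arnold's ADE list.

The Hessian of f at 0 is [[0, 0], [0, 0]] with rank 0, so corank 2. A Groebner basis of the Jacobian ideal J(f) in C{x,y} is {y^4, x*y^2 + 2*y^3/3, x^2 + 2*x*y + y^2}; counting standard monomials gives mu = 6. Corank 2; j^3 = (x + y)^3 is a perfect cube, so E-series; the 4-jet and mu = 6 give E_6.

E_6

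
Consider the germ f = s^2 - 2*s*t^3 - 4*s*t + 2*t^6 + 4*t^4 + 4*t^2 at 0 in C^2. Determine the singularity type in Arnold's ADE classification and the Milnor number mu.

The Hessian of f at 0 has rank 1. Corank 1: A-series; mu = 5 gives A_5.

Type A5, Milnor number mu = 5.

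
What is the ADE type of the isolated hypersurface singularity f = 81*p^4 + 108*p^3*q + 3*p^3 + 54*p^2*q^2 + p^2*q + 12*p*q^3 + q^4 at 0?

The Hessian of f at 0 is [[0, 0], [0, 0]] with rank 0, so corank 2. A Groebner basis of the Jacobian ideal J(f) in C{p,q} is {p*q^2, -p*q/12 + q^3, p^2 + p*q/3}; counting standard monomials gives mu = 5. Corank 2; j^3 = p^2*(3*p + q) has shape L^2 M (L != M), so D-series; mu = 5 gives D_5.

D5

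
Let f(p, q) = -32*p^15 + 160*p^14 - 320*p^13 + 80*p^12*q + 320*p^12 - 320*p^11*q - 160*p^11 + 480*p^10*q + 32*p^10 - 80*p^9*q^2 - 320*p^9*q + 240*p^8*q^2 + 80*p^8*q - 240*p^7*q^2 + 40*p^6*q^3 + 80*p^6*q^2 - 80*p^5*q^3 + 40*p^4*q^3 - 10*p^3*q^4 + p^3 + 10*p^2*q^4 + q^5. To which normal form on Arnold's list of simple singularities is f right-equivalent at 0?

The Hessian of f at 0 has rank 0. Corank 2; j^3 = p^3 is a perfect cube, so E-series; the 5-jet and mu = 8 give E_8.

E_8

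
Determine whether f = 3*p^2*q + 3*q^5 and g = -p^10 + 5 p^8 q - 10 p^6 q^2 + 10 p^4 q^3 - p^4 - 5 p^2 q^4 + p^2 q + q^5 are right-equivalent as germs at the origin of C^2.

Yes.

The Hessian of f at 0 is [[0, 0], [0, 0]] with rank 0, so corank 2. A Groebner basis of the Jacobian ideal J(f) in C{p,q} is {p^2/5 + q^4, p^3, p*q}; counting standard monomials gives mu = 6. Corank 2; j^3 = 3*p^2*q has shape L^2 M (L != M), so D-series; mu = 6 gives D_6. The Hessian of g at 0 is [[0, 0], [0, 0]] with rank 0, so corank 2. A Groebner basis of the Jacobian ideal J(g) in C{p,q} is {p^2/5 + q^4, p^3, p*q}; counting standard monomials gives mu = 6. Corank 2; j^3 = p^2*q has shape L^2 M (L != M), so D-series; mu = 6 gives D_6. Both have type D_6, hence right-equivalent.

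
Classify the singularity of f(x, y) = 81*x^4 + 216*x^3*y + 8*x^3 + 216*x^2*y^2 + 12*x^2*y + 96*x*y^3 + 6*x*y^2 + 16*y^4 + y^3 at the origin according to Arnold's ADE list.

E6

The Hessian of f at 0 has rank 0. Corank 2; j^3 = (2*x + y)^3 is a perfect cube, so E-series; the 4-jet and mu = 6 give E_6.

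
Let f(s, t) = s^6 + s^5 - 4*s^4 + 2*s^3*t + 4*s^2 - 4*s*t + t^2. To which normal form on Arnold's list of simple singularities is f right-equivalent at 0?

A_4

The Hessian of f at 0 has rank 1. Corank 1: A-series; mu = 4 gives A_4.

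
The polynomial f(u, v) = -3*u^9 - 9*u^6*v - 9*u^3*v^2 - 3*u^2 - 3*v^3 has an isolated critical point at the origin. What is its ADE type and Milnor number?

Type A2, Milnor number mu = 2.

The Hessian of f at 0 is [[-6, 0], [0, 0]] with rank 1, so corank 1. A Groebner basis of the Jacobian ideal J(f) in C{u,v} is {v^2, u}; counting standard monomials gives mu = 2. Corank 1: A-series; mu = 2 gives A_2.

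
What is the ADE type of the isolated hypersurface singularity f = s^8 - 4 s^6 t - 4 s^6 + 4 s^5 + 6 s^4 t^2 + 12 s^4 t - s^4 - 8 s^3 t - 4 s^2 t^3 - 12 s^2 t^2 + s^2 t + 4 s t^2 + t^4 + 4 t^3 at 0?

The Hessian of f at 0 has rank 0. Corank 2; j^3 = t*(s + 2*t)^2 has shape L^2 M (L != M), so D-series; mu = 5 gives D_5.

D5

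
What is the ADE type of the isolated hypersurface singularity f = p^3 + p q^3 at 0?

E_{7}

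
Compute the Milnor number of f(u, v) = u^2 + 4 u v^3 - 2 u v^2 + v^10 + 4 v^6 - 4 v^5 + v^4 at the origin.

The Hessian of f at 0 is [[2, 0], [0, 0]] with rank 1, so corank 1. A Groebner basis of the Jacobian ideal J(f) in C{u,v} is {u^4 - u^3/12 - u^2*v/8 - 5*u^2/48 + 7*u*v^2/48 + u*v/48 + u/96 - v^2/96, u^3*v + u^3/2 + u^2*v/2 + 3*u^2/8 - u*v^2/2 - u*v/16 - u/32 + v^2/32, -u^3/3 + u^2*v^2 + u^2*v/2 + u^2/3 - 5*u*v^2/12 - u*v/24 - u/48 + v^2/48, u/2 + v^3 - v^2/2}; counting standard monomials gives mu = 9. Corank 1: A-series; mu = 9 gives A_9.

9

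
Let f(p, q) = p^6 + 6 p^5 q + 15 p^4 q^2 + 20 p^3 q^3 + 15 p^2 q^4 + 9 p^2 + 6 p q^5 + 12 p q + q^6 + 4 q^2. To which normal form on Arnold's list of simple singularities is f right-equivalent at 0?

The Hessian of f at 0 has rank 1. Corank 1: A-series; mu = 5 gives A_5.

A5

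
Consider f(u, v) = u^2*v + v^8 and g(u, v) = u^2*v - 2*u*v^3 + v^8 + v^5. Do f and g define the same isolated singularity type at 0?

Yes.

The Hessian of f at 0 has rank 0. Corank 2; j^3 = u^2*v has shape L^2 M (L != M), so D-series; mu = 9 gives D_9. The Hessian of g at 0 has rank 0. Corank 2; j^3 = u^2*v has shape L^2 M (L != M), so D-series; mu = 9 gives D_9. Both have type D_9, hence right-equivalent.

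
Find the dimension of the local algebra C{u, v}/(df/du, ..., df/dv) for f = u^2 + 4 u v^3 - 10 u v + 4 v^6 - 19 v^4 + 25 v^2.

The Hessian of f at 0 has rank 1. Corank 1: A-series; mu = 3 gives A_3.

3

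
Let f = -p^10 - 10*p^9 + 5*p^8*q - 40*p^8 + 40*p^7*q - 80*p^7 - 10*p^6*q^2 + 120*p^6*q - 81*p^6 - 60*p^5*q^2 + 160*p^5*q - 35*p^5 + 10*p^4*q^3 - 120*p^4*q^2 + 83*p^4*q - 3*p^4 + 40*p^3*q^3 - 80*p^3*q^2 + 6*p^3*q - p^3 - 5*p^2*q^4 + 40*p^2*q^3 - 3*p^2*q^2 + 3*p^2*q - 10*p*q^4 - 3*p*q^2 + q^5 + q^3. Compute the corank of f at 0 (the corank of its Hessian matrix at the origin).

Hessian at 0 has rank 0.

2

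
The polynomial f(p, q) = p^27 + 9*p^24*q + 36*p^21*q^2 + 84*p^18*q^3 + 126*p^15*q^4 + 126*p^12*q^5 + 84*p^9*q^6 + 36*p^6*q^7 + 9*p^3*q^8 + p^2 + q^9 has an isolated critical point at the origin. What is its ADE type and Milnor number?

Type A8, Milnor number mu = 8.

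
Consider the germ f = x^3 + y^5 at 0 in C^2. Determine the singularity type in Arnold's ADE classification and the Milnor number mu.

The Hessian of f at 0 has rank 0. Corank 2; j^3 = x^3 is a perfect cube, so E-series; the 5-jet and mu = 8 give E_8.

Type E8, Milnor number mu = 8.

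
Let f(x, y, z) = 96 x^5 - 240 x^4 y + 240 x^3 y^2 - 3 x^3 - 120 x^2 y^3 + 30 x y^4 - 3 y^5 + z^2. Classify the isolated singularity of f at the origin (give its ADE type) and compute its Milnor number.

Type E_{8}, Milnor number mu = 8.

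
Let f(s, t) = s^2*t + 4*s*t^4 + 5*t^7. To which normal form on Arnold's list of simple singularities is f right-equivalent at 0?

D_{8}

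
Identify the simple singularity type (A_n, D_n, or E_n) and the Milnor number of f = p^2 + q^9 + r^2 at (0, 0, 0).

Type A_{8}, Milnor number mu = 8.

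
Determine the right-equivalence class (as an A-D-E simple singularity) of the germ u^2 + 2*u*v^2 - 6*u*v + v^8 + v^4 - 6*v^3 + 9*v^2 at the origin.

A_{7}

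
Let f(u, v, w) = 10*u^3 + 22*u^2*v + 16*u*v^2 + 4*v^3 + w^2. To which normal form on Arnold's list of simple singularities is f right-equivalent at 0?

D4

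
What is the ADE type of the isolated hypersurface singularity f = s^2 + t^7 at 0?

A_{6}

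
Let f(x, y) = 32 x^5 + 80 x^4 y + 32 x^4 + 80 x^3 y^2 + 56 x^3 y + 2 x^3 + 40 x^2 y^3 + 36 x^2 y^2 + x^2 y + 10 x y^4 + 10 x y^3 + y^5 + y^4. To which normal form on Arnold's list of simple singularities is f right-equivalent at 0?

The Hessian of f at 0 has rank 0. Corank 2; j^3 = x^2*(2*x + y) has shape L^2 M (L != M), so D-series; mu = 5 gives D_5.

D_{5}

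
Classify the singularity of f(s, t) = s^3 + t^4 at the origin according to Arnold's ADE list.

E_{6}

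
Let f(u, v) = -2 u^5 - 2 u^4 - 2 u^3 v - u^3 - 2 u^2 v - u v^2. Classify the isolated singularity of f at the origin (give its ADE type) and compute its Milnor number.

The Hessian of f at 0 is [[0, 0], [0, 0]] with rank 0, so corank 2. A Groebner basis of the Jacobian ideal J(f) in C{u,v} is {u^3 + u^2 + u*v, u^2*v - 5*u^2/4 - 3*u*v/2 - v^2/4, 3*u^2/2 + u*v^2 + 2*u*v + v^2/2, -7*u^2/4 - 5*u*v/2 + v^3 - 3*v^2/4}; counting standard monomials gives mu = 6. Corank 2; j^3 = -u*(u + v)^2 has shape L^2 M (L != M), so D-series; mu = 6 gives D_6.

Type D_{6}, Milnor number mu = 6.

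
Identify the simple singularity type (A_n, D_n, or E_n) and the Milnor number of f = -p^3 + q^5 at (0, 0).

Type E_{8}, Milnor number mu = 8.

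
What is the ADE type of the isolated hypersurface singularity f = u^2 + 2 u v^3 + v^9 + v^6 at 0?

A8

The Hessian of f at 0 is [[2, 0], [0, 0]] with rank 1, so corank 1. A Groebner basis of the Jacobian ideal J(f) in C{u,v} is {u^2*v^2, u^3, u + v^3}; counting standard monomials gives mu = 8. Corank 1: A-series; mu = 8 gives A_8.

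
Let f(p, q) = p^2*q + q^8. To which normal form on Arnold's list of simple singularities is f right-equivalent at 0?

D_9

The Hessian of f at 0 is [[0, 0], [0, 0]] with rank 0, so corank 2. A Groebner basis of the Jacobian ideal J(f) in C{p,q} is {p^2/8 + q^7, p^3, p*q}; counting standard monomials gives mu = 9. Corank 2; j^3 = p^2*q has shape L^2 M (L != M), so D-series; mu = 9 gives D_9.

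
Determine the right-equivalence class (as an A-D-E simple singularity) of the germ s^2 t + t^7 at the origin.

The Hessian of f at 0 has rank 0. Corank 2; j^3 = s^2*t has shape L^2 M (L != M), so D-series; mu = 8 gives D_8.

D8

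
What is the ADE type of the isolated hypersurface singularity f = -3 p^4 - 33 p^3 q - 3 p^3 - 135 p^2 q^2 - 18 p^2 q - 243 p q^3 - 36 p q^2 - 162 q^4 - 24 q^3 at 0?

The Hessian of f at 0 has rank 0. Corank 2; j^3 = -3*(p + 2*q)^3 is a perfect cube, so E-series; the 4-jet and mu = 7 give E_7.

E_{7}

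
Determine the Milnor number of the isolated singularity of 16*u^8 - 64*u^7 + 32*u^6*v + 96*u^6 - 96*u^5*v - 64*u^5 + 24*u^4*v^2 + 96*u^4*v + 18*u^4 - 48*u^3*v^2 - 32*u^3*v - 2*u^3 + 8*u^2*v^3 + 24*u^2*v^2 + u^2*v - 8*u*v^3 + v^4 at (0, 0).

The Hessian of f at 0 is [[0, 0], [0, 0]] with rank 0, so corank 2. A Groebner basis of the Jacobian ideal J(f) in C{u,v} is {u*v^2, u*v/8 + v^3, u^2 - u*v/2}; counting standard monomials gives mu = 5. Corank 2; j^3 = -u^2*(2*u - v) has shape L^2 M (L != M), so D-series; mu = 5 gives D_5.

5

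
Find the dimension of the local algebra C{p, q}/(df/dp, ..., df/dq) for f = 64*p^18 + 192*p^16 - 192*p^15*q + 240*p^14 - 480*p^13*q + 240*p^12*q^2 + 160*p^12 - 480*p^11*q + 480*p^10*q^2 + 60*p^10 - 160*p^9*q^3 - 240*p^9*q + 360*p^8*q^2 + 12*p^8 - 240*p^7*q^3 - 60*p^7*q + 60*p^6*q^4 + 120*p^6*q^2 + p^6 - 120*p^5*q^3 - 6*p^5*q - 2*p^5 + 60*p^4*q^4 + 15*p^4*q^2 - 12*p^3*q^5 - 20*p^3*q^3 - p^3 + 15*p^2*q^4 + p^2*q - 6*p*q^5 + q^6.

7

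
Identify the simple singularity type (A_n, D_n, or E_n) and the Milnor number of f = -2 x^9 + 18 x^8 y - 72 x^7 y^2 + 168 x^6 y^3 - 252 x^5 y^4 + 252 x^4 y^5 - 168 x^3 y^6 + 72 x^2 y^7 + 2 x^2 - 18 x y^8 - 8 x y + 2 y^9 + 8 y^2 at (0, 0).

Type A_{8}, Milnor number mu = 8.

The Hessian of f at 0 has rank 1. Corank 1: A-series; mu = 8 gives A_8.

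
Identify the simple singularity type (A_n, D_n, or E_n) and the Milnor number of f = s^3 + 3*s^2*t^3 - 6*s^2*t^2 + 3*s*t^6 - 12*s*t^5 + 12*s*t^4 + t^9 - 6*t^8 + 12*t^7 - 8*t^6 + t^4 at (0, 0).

Type E6, Milnor number mu = 6.

The Hessian of f at 0 is [[0, 0], [0, 0]] with rank 0, so corank 2. A Groebner basis of the Jacobian ideal J(f) in C{s,t} is {s^3, s^2*t, -s^2/4 + s*t^2, t^3}; counting standard monomials gives mu = 6. Corank 2; j^3 = s^3 is a perfect cube, so E-series; the 4-jet and mu = 6 give E_6.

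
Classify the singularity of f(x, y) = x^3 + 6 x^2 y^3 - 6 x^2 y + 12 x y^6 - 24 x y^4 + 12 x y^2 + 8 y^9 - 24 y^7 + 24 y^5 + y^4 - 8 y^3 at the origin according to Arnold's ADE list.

The Hessian of f at 0 has rank 0. Corank 2; j^3 = (x - 2*y)^3 is a perfect cube, so E-series; the 4-jet and mu = 6 give E_6.

E_{6}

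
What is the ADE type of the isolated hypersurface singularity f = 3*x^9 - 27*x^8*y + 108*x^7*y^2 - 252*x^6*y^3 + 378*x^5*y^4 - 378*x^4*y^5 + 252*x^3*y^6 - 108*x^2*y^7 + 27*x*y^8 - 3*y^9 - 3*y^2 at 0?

A8

The Hessian of f at 0 is [[0, 0], [0, -6]] with rank 1, so corank 1. A Groebner basis of the Jacobian ideal J(f) in C{x,y} is {x^8, y}; counting standard monomials gives mu = 8. Corank 1: A-series; mu = 8 gives A_8.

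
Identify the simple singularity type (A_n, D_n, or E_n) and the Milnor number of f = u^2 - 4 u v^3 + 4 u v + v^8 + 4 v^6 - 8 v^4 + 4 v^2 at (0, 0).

The Hessian of f at 0 has rank 1. Corank 1: A-series; mu = 7 gives A_7.

Type A_{7}, Milnor number mu = 7.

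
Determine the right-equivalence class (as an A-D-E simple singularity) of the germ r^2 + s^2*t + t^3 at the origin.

The Hessian of f at 0 has rank 1. Corank 2; j^3 = t*(s^2 + t^2) splits into three distinct lines over C (the quadratic factor has nonzero discriminant), so D_4.

D4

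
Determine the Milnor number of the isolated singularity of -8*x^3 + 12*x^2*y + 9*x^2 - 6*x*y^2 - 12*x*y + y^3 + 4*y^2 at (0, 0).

2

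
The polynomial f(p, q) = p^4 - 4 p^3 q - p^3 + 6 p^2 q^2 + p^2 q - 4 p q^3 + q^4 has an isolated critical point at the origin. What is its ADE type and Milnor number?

Type D_{5}, Milnor number mu = 5.

The Hessian of f at 0 is [[0, 0], [0, 0]] with rank 0, so corank 2. A Groebner basis of the Jacobian ideal J(f) in C{p,q} is {p*q^2, p*q/4 + q^3, p^2 - p*q}; counting standard monomials gives mu = 5. Corank 2; j^3 = -p^2*(p - q) has shape L^2 M (L != M), so D-series; mu = 5 gives D_5.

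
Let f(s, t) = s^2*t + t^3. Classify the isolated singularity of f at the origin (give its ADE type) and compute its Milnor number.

Type D_4, Milnor number mu = 4.

The Hessian of f at 0 has rank 0. Corank 2; j^3 = t*(s^2 + t^2) splits into three distinct lines over C (the quadratic factor has nonzero discriminant), so D_4.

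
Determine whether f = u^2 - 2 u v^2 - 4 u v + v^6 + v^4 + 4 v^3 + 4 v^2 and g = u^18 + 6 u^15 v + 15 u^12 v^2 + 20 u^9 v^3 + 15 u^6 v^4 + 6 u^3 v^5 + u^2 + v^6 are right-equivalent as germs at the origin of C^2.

The Hessian of f at 0 is [[2, -4], [-4, 8]] with rank 1, so corank 1. A Groebner basis of the Jacobian ideal J(f) in C{u,v} is {u^3 - 12*u^2 + 40*u*v - 32*u + 64*v, u^2*v - 4*u^2 + 12*u*v - 8*u + 16*v, -u + v^2 + 2*v}; counting standard monomials gives mu = 5. Corank 1: A-series; mu = 5 gives A_5. The Hessian of g at 0 is [[2, 0], [0, 0]] with rank 1, so corank 1. A Groebner basis of the Jacobian ideal J(g) in C{u,v} is {v^5, u}; counting standard monomials gives mu = 5. Corank 1: A-series; mu = 5 gives A_5. Both have type A_5, hence right-equivalent.

Yes.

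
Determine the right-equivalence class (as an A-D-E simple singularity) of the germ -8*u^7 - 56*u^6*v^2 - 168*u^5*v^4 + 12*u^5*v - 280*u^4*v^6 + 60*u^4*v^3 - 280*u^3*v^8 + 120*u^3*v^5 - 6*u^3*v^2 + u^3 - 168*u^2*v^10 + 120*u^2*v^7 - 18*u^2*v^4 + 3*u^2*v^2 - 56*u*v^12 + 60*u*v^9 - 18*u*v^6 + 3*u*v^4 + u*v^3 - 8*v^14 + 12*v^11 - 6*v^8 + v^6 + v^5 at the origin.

The Hessian of f at 0 has rank 0. Corank 2; j^3 = u^3 is a perfect cube, so E-series; the 4-jet and mu = 7 give E_7.

E7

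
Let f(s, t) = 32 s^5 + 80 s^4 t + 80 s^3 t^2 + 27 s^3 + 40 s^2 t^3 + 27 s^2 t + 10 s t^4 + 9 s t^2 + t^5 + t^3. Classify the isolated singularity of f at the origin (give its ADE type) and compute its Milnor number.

Type E8, Milnor number mu = 8.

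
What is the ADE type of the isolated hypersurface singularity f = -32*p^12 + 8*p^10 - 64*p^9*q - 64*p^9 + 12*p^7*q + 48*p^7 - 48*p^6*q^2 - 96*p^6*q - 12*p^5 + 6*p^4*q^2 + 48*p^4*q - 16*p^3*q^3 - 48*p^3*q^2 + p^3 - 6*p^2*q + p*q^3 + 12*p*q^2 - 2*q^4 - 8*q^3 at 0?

E_7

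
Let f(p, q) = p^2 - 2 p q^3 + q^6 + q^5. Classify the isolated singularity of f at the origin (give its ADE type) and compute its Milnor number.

Type A_4, Milnor number mu = 4.

The Hessian of f at 0 has rank 1. Corank 1: A-series; mu = 4 gives A_4.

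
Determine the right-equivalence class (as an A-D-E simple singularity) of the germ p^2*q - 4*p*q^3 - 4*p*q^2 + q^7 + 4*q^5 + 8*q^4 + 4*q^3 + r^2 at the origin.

D_{8}

The Hessian of f at 0 is [[0, 0, 0], [0, 0, 0], [0, 0, 2]] with rank 1, so corank 2. A Groebner basis of the Jacobian ideal J(f) in C{p,q,r} is {p^2*q^2 - 2*p^2*q + 4*p^2/7 + 34*p*q^2/7 - 22*p*q/7 + 4*q^2, p^3 - 6*p^2*q + 8*p^2/7 + 68*p*q^2/7 - 44*p*q/7 + 8*q^2, -p*q/2 + q^3 + q^2, r}; counting standard monomials gives mu = 8. Corank 2; j^3 = q*(p - 2*q)^2 has shape L^2 M (L != M), so D-series; mu = 8 gives D_8.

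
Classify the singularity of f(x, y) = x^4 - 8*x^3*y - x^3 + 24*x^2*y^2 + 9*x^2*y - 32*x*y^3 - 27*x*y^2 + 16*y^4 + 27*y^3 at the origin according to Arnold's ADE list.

The Hessian of f at 0 is [[0, 0], [0, 0]] with rank 0, so corank 2. A Groebner basis of the Jacobian ideal J(f) in C{x,y} is {y^4, x*y^2 - 8*y^3/3, x^2 - 6*x*y + 9*y^2}; counting standard monomials gives mu = 6. Corank 2; j^3 = -(x - 3*y)^3 is a perfect cube, so E-series; the 4-jet and mu = 6 give E_6.

E_6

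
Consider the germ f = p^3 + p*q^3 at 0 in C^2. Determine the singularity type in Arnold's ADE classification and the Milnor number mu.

Type E7, Milnor number mu = 7.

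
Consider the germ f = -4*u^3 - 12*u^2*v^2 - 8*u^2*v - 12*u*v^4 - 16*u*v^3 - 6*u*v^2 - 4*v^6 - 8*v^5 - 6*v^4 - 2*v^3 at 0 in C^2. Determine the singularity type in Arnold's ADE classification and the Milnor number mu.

The Hessian of f at 0 is [[0, 0], [0, 0]] with rank 0, so corank 2. A Groebner basis of the Jacobian ideal J(f) in C{u,v} is {v^3, u^2 - 3*v^2/2, u*v + 3*v^2/2}; counting standard monomials gives mu = 4. Corank 2; j^3 = -2*(u + v)*(2*u^2 + 2*u*v + v^2) splits into three distinct lines over C (the quadratic factor has nonzero discriminant), so D_4.

Type D_4, Milnor number mu = 4.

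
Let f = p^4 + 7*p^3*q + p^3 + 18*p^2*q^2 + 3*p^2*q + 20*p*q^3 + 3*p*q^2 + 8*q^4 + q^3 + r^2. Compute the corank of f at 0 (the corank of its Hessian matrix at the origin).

The Hessian at 0 is [[0, 0, 0], [0, 0, 0], [0, 0, 2]] of rank 1; hence corank 2.

2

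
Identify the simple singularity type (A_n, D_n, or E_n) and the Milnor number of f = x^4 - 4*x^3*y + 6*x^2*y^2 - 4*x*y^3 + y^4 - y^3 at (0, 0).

The Hessian of f at 0 has rank 0. Corank 2; j^3 = -y^3 is a perfect cube, so E-series; the 4-jet and mu = 6 give E_6.

Type E_6, Milnor number mu = 6.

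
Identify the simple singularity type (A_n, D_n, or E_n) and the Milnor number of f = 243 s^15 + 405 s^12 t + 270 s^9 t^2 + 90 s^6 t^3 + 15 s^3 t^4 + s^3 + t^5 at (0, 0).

Type E_{8}, Milnor number mu = 8.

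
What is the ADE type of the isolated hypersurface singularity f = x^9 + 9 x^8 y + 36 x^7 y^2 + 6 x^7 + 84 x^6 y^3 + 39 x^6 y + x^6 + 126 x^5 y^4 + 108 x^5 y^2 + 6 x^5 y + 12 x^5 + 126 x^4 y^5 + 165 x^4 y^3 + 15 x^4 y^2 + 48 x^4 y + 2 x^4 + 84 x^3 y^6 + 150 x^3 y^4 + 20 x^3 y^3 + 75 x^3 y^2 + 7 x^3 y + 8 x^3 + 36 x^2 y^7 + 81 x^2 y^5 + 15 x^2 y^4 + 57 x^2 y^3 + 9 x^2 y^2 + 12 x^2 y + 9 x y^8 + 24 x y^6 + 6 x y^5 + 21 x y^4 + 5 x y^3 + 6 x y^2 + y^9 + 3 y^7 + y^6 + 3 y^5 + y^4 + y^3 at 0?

E_7

The Hessian of f at 0 is [[0, 0], [0, 0]] with rank 0, so corank 2. A Groebner basis of the Jacobian ideal J(f) in C{x,y} is {768*x^2 + 768*x*y + y^4 + 8*y^3 + 192*y^2, x^3 + 36*x^2 + 36*x*y + y^3/2 + 9*y^2, x^2*y - 40*x^2 - 40*x*y - 2*y^3/3 - 10*y^2, 32*x^2 + x*y^2 + 32*x*y + 5*y^3/6 + 8*y^2}; counting standard monomials gives mu = 7. Corank 2; j^3 = (2*x + y)^3 is a perfect cube, so E-series; the 4-jet and mu = 7 give E_7.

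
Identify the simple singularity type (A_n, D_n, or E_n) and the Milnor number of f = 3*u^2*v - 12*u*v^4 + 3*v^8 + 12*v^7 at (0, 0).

The Hessian of f at 0 is [[0, 0], [0, 0]] with rank 0, so corank 2. A Groebner basis of the Jacobian ideal J(f) in C{u,v} is {u^2*v^2, -u^2*v - u^2/2 + u*v^3, -u*v/2 + v^4, u^3}; counting standard monomials gives mu = 9. Corank 2; j^3 = 3*u^2*v has shape L^2 M (L != M), so D-series; mu = 9 gives D_9.

Type D9, Milnor number mu = 9.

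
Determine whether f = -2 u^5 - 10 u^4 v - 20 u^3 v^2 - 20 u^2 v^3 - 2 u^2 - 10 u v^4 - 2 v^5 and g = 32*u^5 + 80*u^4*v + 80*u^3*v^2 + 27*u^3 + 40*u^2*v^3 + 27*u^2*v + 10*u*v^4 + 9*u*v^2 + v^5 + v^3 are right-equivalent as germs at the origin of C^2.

The Hessian of f at 0 has rank 1. Corank 1: A-series; mu = 4 gives A_4. The Hessian of g at 0 has rank 0. Corank 2; j^3 = (3*u + v)^3 is a perfect cube, so E-series; the 5-jet and mu = 8 give E_8. f is A_4 but g is E_8, hence not right-equivalent.

No.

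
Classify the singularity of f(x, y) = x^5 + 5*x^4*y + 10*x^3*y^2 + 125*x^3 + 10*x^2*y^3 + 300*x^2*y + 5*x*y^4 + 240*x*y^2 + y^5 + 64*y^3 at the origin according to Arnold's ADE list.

E_8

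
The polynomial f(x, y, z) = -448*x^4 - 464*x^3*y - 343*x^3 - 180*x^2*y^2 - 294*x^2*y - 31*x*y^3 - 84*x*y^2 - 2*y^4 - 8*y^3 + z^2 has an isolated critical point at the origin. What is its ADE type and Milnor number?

Type E7, Milnor number mu = 7.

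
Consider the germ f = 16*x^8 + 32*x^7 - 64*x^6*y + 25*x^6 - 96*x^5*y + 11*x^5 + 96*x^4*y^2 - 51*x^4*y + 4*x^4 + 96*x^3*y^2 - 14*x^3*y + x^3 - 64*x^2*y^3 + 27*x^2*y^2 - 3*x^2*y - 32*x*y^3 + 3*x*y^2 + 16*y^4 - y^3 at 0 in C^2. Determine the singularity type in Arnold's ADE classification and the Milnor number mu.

The Hessian of f at 0 has rank 0. Corank 2; j^3 = (x - y)^3 is a perfect cube, so E-series; the 4-jet and mu = 6 give E_6.

Type E_{6}, Milnor number mu = 6.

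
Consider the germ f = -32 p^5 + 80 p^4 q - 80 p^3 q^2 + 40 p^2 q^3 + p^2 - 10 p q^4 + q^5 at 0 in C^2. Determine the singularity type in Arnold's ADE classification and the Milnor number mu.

Type A_{4}, Milnor number mu = 4.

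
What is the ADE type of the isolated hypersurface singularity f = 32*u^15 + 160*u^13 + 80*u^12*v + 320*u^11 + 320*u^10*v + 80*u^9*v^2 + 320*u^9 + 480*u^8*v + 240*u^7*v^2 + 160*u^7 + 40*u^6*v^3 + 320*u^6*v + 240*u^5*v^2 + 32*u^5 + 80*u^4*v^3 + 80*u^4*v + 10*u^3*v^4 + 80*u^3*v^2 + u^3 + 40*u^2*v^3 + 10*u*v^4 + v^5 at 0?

The Hessian of f at 0 has rank 0. Corank 2; j^3 = u^3 is a perfect cube, so E-series; the 5-jet and mu = 8 give E_8.

E_8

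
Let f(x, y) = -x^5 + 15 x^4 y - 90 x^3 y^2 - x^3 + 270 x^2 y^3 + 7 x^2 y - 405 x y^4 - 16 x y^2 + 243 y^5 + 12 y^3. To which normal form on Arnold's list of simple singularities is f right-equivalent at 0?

The Hessian of f at 0 is [[0, 0], [0, 0]] with rank 0, so corank 2. A Groebner basis of the Jacobian ideal J(f) in C{x,y} is {x*y/5 + y^4 - 2*y^2/5, x*y^2 - 2*y^3, x^2 - 5*x*y + 6*y^2}; counting standard monomials gives mu = 6. Corank 2; j^3 = -(x - 3*y)*(x - 2*y)^2 has shape L^2 M (L != M), so D-series; mu = 6 gives D_6.

D6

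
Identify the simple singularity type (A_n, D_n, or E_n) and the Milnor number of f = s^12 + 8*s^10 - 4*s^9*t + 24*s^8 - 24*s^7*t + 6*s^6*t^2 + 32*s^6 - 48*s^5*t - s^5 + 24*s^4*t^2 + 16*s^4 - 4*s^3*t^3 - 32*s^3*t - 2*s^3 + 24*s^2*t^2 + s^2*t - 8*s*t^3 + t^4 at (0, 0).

The Hessian of f at 0 is [[0, 0], [0, 0]] with rank 0, so corank 2. A Groebner basis of the Jacobian ideal J(f) in C{s,t} is {s*t^2, s*t/8 + t^3, s^2 - s*t/2}; counting standard monomials gives mu = 5. Corank 2; j^3 = -s^2*(2*s - t) has shape L^2 M (L != M), so D-series; mu = 5 gives D_5.

Type D5, Milnor number mu = 5.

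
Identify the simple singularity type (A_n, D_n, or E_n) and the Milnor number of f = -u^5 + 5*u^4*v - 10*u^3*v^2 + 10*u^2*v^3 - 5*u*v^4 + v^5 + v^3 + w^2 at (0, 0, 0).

The Hessian of f at 0 has rank 1. Corank 2; j^3 = v^3 is a perfect cube, so E-series; the 5-jet and mu = 8 give E_8.

Type E_8, Milnor number mu = 8.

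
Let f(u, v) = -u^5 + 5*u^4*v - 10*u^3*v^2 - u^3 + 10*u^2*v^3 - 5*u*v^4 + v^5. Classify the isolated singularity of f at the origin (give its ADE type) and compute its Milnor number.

Type E_8, Milnor number mu = 8.

The Hessian of f at 0 has rank 0. Corank 2; j^3 = -u^3 is a perfect cube, so E-series; the 5-jet and mu = 8 give E_8.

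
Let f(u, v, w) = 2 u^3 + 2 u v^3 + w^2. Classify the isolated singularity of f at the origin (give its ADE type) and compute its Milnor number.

Type E_{7}, Milnor number mu = 7.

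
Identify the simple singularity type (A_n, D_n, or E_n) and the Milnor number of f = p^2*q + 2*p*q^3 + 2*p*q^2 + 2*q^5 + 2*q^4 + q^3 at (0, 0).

Type D_6, Milnor number mu = 6.

The Hessian of f at 0 has rank 0. Corank 2; j^3 = q*(p + q)^2 has shape L^2 M (L != M), so D-series; mu = 6 gives D_6.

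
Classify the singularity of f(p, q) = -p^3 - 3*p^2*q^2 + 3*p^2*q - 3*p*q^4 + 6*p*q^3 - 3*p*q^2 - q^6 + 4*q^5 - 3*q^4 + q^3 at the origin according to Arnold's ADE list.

E8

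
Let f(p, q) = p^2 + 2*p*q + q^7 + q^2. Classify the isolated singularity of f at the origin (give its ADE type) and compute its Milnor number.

The Hessian of f at 0 has rank 1. Corank 1: A-series; mu = 6 gives A_6.

Type A_{6}, Milnor number mu = 6.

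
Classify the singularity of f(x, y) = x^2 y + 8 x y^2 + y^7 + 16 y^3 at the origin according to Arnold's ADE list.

The Hessian of f at 0 has rank 0. Corank 2; j^3 = y*(x + 4*y)^2 has shape L^2 M (L != M), so D-series; mu = 8 gives D_8.

D_8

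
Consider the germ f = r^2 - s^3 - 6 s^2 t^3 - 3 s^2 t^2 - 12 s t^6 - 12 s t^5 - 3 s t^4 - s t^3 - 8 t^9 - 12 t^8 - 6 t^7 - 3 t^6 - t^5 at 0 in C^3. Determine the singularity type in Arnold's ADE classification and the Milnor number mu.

Type E_{7}, Milnor number mu = 7.

The Hessian of f at 0 is [[0, 0, 0], [0, 0, 0], [0, 0, 2]] with rank 1, so corank 2. A Groebner basis of the Jacobian ideal J(f) in C{s,t,r} is {-s^2 + t^4 - t^3/3, s^3, s^2*t + s^2/3 + t^3/9, s^2 + s*t^2 + t^3/3, r}; counting standard monomials gives mu = 7. Corank 2; j^3 = -s^3 is a perfect cube, so E-series; the 4-jet and mu = 7 give E_7.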